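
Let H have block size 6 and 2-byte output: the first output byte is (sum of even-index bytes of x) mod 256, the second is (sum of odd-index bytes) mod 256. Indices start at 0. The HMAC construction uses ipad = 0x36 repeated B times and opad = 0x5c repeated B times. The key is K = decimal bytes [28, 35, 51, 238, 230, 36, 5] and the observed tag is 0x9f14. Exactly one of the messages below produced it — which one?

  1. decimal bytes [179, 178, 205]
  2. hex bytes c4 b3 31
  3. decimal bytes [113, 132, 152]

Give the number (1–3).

3

Key decimal bytes [28, 35, 51, 238, 230, 36, 5] = 1c 23 33 ee e6 24 05 is 7 bytes > B = 6, so hash it first: H(key) = 3a 35, then zero-pad to 6 bytes: K' = 3a 35 00 00 00 00.
K' ⊕ ipad = 0c 03 36 36 36 36; K' ⊕ opad = 66 69 5c 5c 5c 5c.
m1: inner = H(0c 03 36 36 36 36 b3 b2 cd) = f8 21; tag = H(66 69 5c 5c 5c 5c f8 21) = 1642
m2: inner = H(0c 03 36 36 36 36 c4 b3 31) = 6d 22; tag = H(66 69 5c 5c 5c 5c 6d 22) = 8b43
m3: inner = H(0c 03 36 36 36 36 71 84 98) = 81 f3; tag = H(66 69 5c 5c 5c 5c 81 f3) = 9f14 ← matches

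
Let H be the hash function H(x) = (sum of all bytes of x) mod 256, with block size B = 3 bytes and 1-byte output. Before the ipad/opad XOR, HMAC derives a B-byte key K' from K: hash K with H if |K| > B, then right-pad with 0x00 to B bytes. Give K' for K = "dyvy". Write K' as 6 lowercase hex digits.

cc0000

|K| = 4 > B = 3, so first hash the key.
H(K): sum = 100+121+118+121 = 460; mod 256 = 204 → cc.
Zero-pad H(K) = cc to 3 bytes: K' = cc 00 00.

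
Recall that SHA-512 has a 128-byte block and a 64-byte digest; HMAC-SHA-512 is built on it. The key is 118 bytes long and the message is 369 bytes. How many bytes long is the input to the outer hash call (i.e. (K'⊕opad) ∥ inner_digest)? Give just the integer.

192

Key is 118 ≤ 128 bytes, zero-padded: |K'| = 128.
Outer input = (K'⊕opad) ∥ H(inner) → 128 + 64 = 192 bytes.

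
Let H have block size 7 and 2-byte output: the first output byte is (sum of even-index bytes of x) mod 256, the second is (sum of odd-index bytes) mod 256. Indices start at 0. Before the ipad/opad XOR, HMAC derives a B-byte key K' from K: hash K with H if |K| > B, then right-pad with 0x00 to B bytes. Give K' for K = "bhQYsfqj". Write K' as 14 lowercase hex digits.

97910000000000

|K| = 8 > B = 7, so first hash the key.
H(K): even-index sum = 407 mod 256 = 151; odd-index sum = 401 mod 256 = 145 → 97 91.
Zero-pad H(K) = 97 91 to 7 bytes: K' = 97 91 00 00 00 00 00.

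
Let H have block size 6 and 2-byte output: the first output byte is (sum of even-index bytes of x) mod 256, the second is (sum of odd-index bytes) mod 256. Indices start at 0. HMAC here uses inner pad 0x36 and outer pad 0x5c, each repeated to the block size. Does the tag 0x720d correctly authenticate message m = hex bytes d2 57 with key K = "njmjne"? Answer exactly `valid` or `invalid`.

Key "njmjne" = 6e 6a 6d 6a 6e 65 is exactly B = 6 bytes: K' = 6e 6a 6d 6a 6e 65.
K' ⊕ ipad = 58 5c 5b 5c 58 53; K' ⊕ opad = 32 36 31 36 32 39.
Inner hash: even-index sum = 477 mod 256 = 221; odd-index sum = 354 mod 256 = 98 → dd 62.
Outer hash (recomputed tag): even-index sum = 370 mod 256 = 114; odd-index sum = 263 mod 256 = 7 → 72 07.
Recomputed tag = 7207; claimed = 720d → mismatch.

invalid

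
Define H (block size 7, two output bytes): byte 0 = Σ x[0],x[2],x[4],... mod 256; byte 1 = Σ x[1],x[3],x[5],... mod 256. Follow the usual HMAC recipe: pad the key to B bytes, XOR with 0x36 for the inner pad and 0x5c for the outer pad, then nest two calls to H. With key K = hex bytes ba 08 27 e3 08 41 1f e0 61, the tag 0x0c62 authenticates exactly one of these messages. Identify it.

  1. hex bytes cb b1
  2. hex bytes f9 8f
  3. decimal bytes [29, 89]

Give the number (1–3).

3

Key hex bytes ba 08 27 e3 08 41 1f e0 61 is 9 bytes > B = 7, so hash it first: H(key) = 69 0c, then zero-pad to 7 bytes: K' = 69 0c 00 00 00 00 00.
K' ⊕ ipad = 5f 3a 36 36 36 36 36; K' ⊕ opad = 35 50 5c 5c 5c 5c 5c.
m1: inner = H(5f 3a 36 36 36 36 36 cb b1) = b2 71; tag = H(35 50 5c 5c 5c 5c 5c b2 71) = baba
m2: inner = H(5f 3a 36 36 36 36 36 f9 8f) = 90 9f; tag = H(35 50 5c 5c 5c 5c 5c 90 9f) = e898
m3: inner = H(5f 3a 36 36 36 36 36 1d 59) = 5a c3; tag = H(35 50 5c 5c 5c 5c 5c 5a c3) = 0c62 ← matches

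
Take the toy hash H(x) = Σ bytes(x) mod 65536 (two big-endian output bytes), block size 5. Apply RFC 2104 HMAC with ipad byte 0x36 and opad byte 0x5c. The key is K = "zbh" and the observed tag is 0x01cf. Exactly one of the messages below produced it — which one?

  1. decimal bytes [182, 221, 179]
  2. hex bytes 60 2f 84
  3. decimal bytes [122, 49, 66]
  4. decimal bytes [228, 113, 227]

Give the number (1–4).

Key "zbh" = 7a 62 68 is 3 bytes ≤ B = 5; zero-pad to 5 bytes: K' = 7a 62 68 00 00.
K' ⊕ ipad = 4c 54 5e 36 36; K' ⊕ opad = 26 3e 34 5c 5c.
m1: inner = H(4c 54 5e 36 36 b6 dd b3) = 03 b0; tag = H(26 3e 34 5c 5c 03 b0) = 0203
m2: inner = H(4c 54 5e 36 36 60 2f 84) = 02 7d; tag = H(26 3e 34 5c 5c 02 7d) = 01cf ← matches
m3: inner = H(4c 54 5e 36 36 7a 31 42) = 02 57; tag = H(26 3e 34 5c 5c 02 57) = 01a9
m4: inner = H(4c 54 5e 36 36 e4 71 e3) = 03 a2; tag = H(26 3e 34 5c 5c 03 a2) = 01f5

2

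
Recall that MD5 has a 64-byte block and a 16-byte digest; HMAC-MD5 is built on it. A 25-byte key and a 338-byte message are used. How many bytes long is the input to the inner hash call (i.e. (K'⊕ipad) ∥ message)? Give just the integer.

402

Key is 25 ≤ 64 bytes, zero-padded: |K'| = 64.
Inner input = (K'⊕ipad) ∥ m → 64 + 338 = 402 bytes.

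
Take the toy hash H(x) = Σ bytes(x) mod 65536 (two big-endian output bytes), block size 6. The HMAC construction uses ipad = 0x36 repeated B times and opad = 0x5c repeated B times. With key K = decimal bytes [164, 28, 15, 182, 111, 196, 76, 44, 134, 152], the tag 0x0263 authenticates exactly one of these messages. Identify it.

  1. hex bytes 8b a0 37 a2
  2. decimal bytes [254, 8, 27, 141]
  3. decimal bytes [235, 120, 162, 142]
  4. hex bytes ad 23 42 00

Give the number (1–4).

Key decimal bytes [164, 28, 15, 182, 111, 196, 76, 44, 134, 152] = a4 1c 0f b6 6f c4 4c 2c 86 98 is 10 bytes > B = 6, so hash it first: H(key) = 04 4e, then zero-pad to 6 bytes: K' = 04 4e 00 00 00 00.
K' ⊕ ipad = 32 78 36 36 36 36; K' ⊕ opad = 58 12 5c 5c 5c 5c.
m1: inner = H(32 78 36 36 36 36 8b a0 37 a2) = 03 86; tag = H(58 12 5c 5c 5c 5c 03 86) = 0263 ← matches
m2: inner = H(32 78 36 36 36 36 fe 08 1b 8d) = 03 30; tag = H(58 12 5c 5c 5c 5c 03 30) = 020d
m3: inner = H(32 78 36 36 36 36 eb 78 a2 8e) = 04 15; tag = H(58 12 5c 5c 5c 5c 04 15) = 01f3
m4: inner = H(32 78 36 36 36 36 ad 23 42 00) = 02 94; tag = H(58 12 5c 5c 5c 5c 02 94) = 0270

1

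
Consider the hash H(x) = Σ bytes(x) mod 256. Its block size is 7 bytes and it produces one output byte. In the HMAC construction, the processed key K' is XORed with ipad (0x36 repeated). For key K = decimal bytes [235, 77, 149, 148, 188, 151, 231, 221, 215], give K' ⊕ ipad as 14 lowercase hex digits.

79363636363636

Key decimal bytes [235, 77, 149, 148, 188, 151, 231, 221, 215] = eb 4d 95 94 bc 97 e7 dd d7 is 9 bytes > B = 7, so hash it first: H(key) = 4f, then zero-pad to 7 bytes: K' = 4f 00 00 00 00 00 00.
XOR each byte with 0x36: 4f⊕36=79, 00⊕36=36, 00⊕36=36, 00⊕36=36, 00⊕36=36, 00⊕36=36, 00⊕36=36.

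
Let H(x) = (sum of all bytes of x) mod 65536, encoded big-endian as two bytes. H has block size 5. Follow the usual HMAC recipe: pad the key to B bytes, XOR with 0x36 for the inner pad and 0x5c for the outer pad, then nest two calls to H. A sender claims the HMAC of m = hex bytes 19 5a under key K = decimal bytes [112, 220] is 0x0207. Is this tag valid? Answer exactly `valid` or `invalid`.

Key decimal bytes [112, 220] = 70 dc is 2 bytes ≤ B = 5; zero-pad to 5 bytes: K' = 70 dc 00 00 00.
K' ⊕ ipad = 46 ea 36 36 36; K' ⊕ opad = 2c 80 5c 5c 5c.
Inner hash: sum = 70+234+54+54+54+25+90 = 581 → 02 45.
Outer hash (recomputed tag): sum = 44+128+92+92+92+2+69 = 519 → 02 07.
Recomputed tag = 0207; claimed = 0207 → match.

valid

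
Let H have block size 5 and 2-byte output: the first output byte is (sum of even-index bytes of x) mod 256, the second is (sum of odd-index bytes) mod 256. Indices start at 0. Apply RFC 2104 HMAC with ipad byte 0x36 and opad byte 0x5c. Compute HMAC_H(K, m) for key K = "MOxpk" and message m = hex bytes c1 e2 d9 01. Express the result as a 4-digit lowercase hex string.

Key "MOxpk" = 4d 4f 78 70 6b is exactly B = 5 bytes: K' = 4d 4f 78 70 6b.
K' ⊕ ipad = 7b 79 4e 46 5d.  K' ⊕ opad = 11 13 24 2c 37.
Inner input = (K'⊕ipad) ∥ m = 7b 79 4e 46 5d ∥ c1 e2 d9 01.
Inner hash: even-index sum = 521 mod 256 = 9; odd-index sum = 601 mod 256 = 89 → 09 59.
Outer input = (K'⊕opad) ∥ inner = 11 13 24 2c 37 ∥ 09 59.
Outer hash (tag): even-index sum = 197 mod 256 = 197; odd-index sum = 72 mod 256 = 72 → c5 48.

c548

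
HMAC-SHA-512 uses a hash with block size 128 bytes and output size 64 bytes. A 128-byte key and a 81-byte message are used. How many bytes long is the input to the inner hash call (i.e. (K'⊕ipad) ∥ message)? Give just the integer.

Key is 128 ≤ 128 bytes, zero-padded: |K'| = 128.
Inner input = (K'⊕ipad) ∥ m → 128 + 81 = 209 bytes.

209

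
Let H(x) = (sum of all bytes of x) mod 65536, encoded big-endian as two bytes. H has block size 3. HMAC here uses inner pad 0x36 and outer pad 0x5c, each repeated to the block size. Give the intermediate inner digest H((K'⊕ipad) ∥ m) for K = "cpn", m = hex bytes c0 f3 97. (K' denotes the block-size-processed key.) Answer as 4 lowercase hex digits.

Key "cpn" = 63 70 6e is exactly B = 3 bytes: K' = 63 70 6e.
K' ⊕ ipad = 55 46 58.
Inner input = 55 46 58 ∥ c0 f3 97.
Inner hash: sum = 85+70+88+192+243+151 = 829 → 03 3d.

033d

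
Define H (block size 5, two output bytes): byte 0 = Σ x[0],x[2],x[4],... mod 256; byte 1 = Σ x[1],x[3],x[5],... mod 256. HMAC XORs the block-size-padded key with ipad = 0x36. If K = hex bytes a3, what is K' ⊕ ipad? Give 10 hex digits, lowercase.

Key hex bytes a3 is 1 byte ≤ B = 5; zero-pad to 5 bytes: K' = a3 00 00 00 00.
XOR each byte with 0x36: a3⊕36=95, 00⊕36=36, 00⊕36=36, 00⊕36=36, 00⊕36=36.

9536363636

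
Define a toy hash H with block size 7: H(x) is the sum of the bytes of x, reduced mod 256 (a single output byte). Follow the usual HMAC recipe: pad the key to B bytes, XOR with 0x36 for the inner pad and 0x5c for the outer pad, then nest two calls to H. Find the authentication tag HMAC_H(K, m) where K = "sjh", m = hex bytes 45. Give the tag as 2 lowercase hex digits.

Key "sjh" = 73 6a 68 is 3 bytes ≤ B = 7; zero-pad to 7 bytes: K' = 73 6a 68 00 00 00 00.
K' ⊕ ipad = 45 5c 5e 36 36 36 36.  K' ⊕ opad = 2f 36 34 5c 5c 5c 5c.
Inner input = (K'⊕ipad) ∥ m = 45 5c 5e 36 36 36 36 ∥ 45.
Inner hash: sum = 69+92+94+54+54+54+54+69 = 540; mod 256 = 28 → 1c.
Outer input = (K'⊕opad) ∥ inner = 2f 36 34 5c 5c 5c 5c ∥ 1c.
Outer hash (tag): sum = 47+54+52+92+92+92+92+28 = 549; mod 256 = 37 → 25.

25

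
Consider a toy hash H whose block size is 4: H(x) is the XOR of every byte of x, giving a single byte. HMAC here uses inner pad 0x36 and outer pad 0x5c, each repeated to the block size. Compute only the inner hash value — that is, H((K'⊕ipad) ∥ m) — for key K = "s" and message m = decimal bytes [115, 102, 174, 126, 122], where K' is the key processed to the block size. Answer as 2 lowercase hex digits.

cc

Key "s" = 73 is 1 byte ≤ B = 4; zero-pad to 4 bytes: K' = 73 00 00 00.
K' ⊕ ipad = 45 36 36 36.
Inner input = 45 36 36 36 ∥ 73 66 ae 7e 7a.
Inner hash: XOR 45⊕36⊕36⊕36⊕73⊕66⊕ae⊕7e⊕7a = cc.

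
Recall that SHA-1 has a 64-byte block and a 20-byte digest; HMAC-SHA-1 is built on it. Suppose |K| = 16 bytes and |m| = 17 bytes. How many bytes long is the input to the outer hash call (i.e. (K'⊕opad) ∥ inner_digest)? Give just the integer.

Key is 16 ≤ 64 bytes, zero-padded: |K'| = 64.
Outer input = (K'⊕opad) ∥ H(inner) → 64 + 20 = 84 bytes.

84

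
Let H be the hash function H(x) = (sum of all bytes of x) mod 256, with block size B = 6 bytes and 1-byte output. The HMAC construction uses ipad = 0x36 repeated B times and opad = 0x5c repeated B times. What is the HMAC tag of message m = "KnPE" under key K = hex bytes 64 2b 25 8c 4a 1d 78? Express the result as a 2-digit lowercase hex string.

94

Key hex bytes 64 2b 25 8c 4a 1d 78 is 7 bytes > B = 6, so hash it first: H(key) = 1f, then zero-pad to 6 bytes: K' = 1f 00 00 00 00 00.
K' ⊕ ipad = 29 36 36 36 36 36.  K' ⊕ opad = 43 5c 5c 5c 5c 5c.
Inner input = (K'⊕ipad) ∥ m = 29 36 36 36 36 36 ∥ 4b 6e 50 45.
Inner hash: sum = 41+54+54+54+54+54+75+110+80+69 = 645; mod 256 = 133 → 85.
Outer input = (K'⊕opad) ∥ inner = 43 5c 5c 5c 5c 5c ∥ 85.
Outer hash (tag): sum = 67+92+92+92+92+92+133 = 660; mod 256 = 148 → 94.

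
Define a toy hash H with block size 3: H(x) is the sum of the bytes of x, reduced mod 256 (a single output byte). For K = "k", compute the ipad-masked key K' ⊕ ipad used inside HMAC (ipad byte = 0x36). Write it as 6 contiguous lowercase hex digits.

Key "k" = 6b is 1 byte ≤ B = 3; zero-pad to 3 bytes: K' = 6b 00 00.
XOR each byte with 0x36: 6b⊕36=5d, 00⊕36=36, 00⊕36=36.

5d3636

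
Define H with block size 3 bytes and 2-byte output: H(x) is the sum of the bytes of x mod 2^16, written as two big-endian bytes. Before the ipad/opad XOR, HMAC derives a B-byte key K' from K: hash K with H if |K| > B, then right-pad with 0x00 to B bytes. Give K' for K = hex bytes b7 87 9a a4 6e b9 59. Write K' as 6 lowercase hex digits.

|K| = 7 > B = 3, so first hash the key.
H(K): sum = 183+135+154+164+110+185+89 = 1020 → 03 fc.
Zero-pad H(K) = 03 fc to 3 bytes: K' = 03 fc 00.

03fc00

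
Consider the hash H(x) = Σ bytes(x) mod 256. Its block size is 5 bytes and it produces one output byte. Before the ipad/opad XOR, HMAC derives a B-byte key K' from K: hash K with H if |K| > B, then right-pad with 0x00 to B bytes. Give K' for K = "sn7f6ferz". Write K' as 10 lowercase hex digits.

|K| = 9 > B = 5, so first hash the key.
H(K): sum = 115+110+55+102+54+102+101+114+122 = 875; mod 256 = 107 → 6b.
Zero-pad H(K) = 6b to 5 bytes: K' = 6b 00 00 00 00.

6b00000000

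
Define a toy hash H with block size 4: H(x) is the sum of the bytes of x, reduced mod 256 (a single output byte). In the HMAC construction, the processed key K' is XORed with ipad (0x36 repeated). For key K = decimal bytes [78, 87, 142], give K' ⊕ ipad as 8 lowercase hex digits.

Key decimal bytes [78, 87, 142] = 4e 57 8e is 3 bytes ≤ B = 4; zero-pad to 4 bytes: K' = 4e 57 8e 00.
XOR each byte with 0x36: 4e⊕36=78, 57⊕36=61, 8e⊕36=b8, 00⊕36=36.

7861b836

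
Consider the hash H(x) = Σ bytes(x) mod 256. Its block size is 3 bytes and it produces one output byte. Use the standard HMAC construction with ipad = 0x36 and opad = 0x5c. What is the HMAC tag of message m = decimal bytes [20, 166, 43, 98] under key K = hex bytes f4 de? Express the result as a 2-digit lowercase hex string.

Key hex bytes f4 de is 2 bytes ≤ B = 3; zero-pad to 3 bytes: K' = f4 de 00.
K' ⊕ ipad = c2 e8 36.  K' ⊕ opad = a8 82 5c.
Inner input = (K'⊕ipad) ∥ m = c2 e8 36 ∥ 14 a6 2b 62.
Inner hash: sum = 194+232+54+20+166+43+98 = 807; mod 256 = 39 → 27.
Outer input = (K'⊕opad) ∥ inner = a8 82 5c ∥ 27.
Outer hash (tag): sum = 168+130+92+39 = 429; mod 256 = 173 → ad.

ad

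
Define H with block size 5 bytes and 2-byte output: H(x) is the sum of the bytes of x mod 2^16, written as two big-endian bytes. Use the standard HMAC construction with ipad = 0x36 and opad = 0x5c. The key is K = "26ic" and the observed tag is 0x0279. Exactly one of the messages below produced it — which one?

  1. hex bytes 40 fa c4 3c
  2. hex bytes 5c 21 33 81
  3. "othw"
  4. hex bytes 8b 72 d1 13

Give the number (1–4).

4

Key "26ic" = 32 36 69 63 is 4 bytes ≤ B = 5; zero-pad to 5 bytes: K' = 32 36 69 63 00.
K' ⊕ ipad = 04 00 5f 55 36; K' ⊕ opad = 6e 6a 35 3f 5c.
m1: inner = H(04 00 5f 55 36 40 fa c4 3c) = 03 28; tag = H(6e 6a 35 3f 5c 03 28) = 01d3
m2: inner = H(04 00 5f 55 36 5c 21 33 81) = 02 1f; tag = H(6e 6a 35 3f 5c 02 1f) = 01c9
m3: inner = H(04 00 5f 55 36 6f 74 68 77) = 02 b0; tag = H(6e 6a 35 3f 5c 02 b0) = 025a
m4: inner = H(04 00 5f 55 36 8b 72 d1 13) = 02 cf; tag = H(6e 6a 35 3f 5c 02 cf) = 0279 ← matches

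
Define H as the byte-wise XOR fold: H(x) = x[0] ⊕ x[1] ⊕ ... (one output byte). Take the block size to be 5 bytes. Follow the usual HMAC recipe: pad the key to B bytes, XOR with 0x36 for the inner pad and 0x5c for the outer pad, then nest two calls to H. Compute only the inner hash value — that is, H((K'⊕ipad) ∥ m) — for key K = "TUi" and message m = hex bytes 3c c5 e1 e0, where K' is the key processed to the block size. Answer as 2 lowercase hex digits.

a6

Key "TUi" = 54 55 69 is 3 bytes ≤ B = 5; zero-pad to 5 bytes: K' = 54 55 69 00 00.
K' ⊕ ipad = 62 63 5f 36 36.
Inner input = 62 63 5f 36 36 ∥ 3c c5 e1 e0.
Inner hash: XOR 62⊕63⊕5f⊕36⊕36⊕3c⊕c5⊕e1⊕e0 = a6.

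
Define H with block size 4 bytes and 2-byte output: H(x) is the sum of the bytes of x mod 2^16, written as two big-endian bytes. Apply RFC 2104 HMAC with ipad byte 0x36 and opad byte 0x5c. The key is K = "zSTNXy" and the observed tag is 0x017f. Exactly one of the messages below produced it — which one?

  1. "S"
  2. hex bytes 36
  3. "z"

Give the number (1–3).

Key "zSTNXy" = 7a 53 54 4e 58 79 is 6 bytes > B = 4, so hash it first: H(key) = 02 40, then zero-pad to 4 bytes: K' = 02 40 00 00.
K' ⊕ ipad = 34 76 36 36; K' ⊕ opad = 5e 1c 5c 5c.
m1: inner = H(34 76 36 36 53) = 01 69; tag = H(5e 1c 5c 5c 01 69) = 019c
m2: inner = H(34 76 36 36 36) = 01 4c; tag = H(5e 1c 5c 5c 01 4c) = 017f ← matches
m3: inner = H(34 76 36 36 7a) = 01 90; tag = H(5e 1c 5c 5c 01 90) = 01c3

2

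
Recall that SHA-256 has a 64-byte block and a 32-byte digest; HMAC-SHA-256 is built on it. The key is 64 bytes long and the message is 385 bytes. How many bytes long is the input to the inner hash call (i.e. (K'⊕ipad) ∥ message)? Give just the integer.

Key is 64 ≤ 64 bytes, zero-padded: |K'| = 64.
Inner input = (K'⊕ipad) ∥ m → 64 + 385 = 449 bytes.

449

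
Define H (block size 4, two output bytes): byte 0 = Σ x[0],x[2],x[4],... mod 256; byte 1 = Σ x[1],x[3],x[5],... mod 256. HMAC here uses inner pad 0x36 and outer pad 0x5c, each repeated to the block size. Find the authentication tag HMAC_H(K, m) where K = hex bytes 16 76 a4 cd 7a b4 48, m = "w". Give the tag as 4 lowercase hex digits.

Key hex bytes 16 76 a4 cd 7a b4 48 is 7 bytes > B = 4, so hash it first: H(key) = 7c f7, then zero-pad to 4 bytes: K' = 7c f7 00 00.
K' ⊕ ipad = 4a c1 36 36.  K' ⊕ opad = 20 ab 5c 5c.
Inner input = (K'⊕ipad) ∥ m = 4a c1 36 36 ∥ 77.
Inner hash: even-index sum = 247 mod 256 = 247; odd-index sum = 247 mod 256 = 247 → f7 f7.
Outer input = (K'⊕opad) ∥ inner = 20 ab 5c 5c ∥ f7 f7.
Outer hash (tag): even-index sum = 371 mod 256 = 115; odd-index sum = 510 mod 256 = 254 → 73 fe.

73fe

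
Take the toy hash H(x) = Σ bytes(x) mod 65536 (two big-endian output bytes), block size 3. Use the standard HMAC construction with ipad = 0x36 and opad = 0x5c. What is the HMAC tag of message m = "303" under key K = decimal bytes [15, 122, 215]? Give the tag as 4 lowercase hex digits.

0201

Key decimal bytes [15, 122, 215] = 0f 7a d7 is exactly B = 3 bytes: K' = 0f 7a d7.
K' ⊕ ipad = 39 4c e1.  K' ⊕ opad = 53 26 8b.
Inner input = (K'⊕ipad) ∥ m = 39 4c e1 ∥ 33 30 33.
Inner hash: sum = 57+76+225+51+48+51 = 508 → 01 fc.
Outer input = (K'⊕opad) ∥ inner = 53 26 8b ∥ 01 fc.
Outer hash (tag): sum = 83+38+139+1+252 = 513 → 02 01.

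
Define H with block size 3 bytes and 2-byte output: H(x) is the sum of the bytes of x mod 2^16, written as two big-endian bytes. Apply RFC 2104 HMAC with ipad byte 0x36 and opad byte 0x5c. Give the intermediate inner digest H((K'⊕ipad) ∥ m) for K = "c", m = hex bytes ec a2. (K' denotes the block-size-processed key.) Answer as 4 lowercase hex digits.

Key "c" = 63 is 1 byte ≤ B = 3; zero-pad to 3 bytes: K' = 63 00 00.
K' ⊕ ipad = 55 36 36.
Inner input = 55 36 36 ∥ ec a2.
Inner hash: sum = 85+54+54+236+162 = 591 → 02 4f.

024f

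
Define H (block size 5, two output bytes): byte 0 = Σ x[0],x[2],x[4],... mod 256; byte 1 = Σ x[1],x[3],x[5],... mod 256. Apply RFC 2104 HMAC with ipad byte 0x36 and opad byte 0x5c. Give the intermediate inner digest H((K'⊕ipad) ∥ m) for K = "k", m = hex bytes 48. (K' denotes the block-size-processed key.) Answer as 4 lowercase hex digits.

Key "k" = 6b is 1 byte ≤ B = 5; zero-pad to 5 bytes: K' = 6b 00 00 00 00.
K' ⊕ ipad = 5d 36 36 36 36.
Inner input = 5d 36 36 36 36 ∥ 48.
Inner hash: even-index sum = 201 mod 256 = 201; odd-index sum = 180 mod 256 = 180 → c9 b4.

c9b4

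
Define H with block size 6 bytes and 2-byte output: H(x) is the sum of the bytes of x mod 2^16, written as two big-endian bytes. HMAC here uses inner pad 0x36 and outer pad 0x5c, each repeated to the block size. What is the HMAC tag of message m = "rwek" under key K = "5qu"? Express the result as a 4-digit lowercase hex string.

Key "5qu" = 35 71 75 is 3 bytes ≤ B = 6; zero-pad to 6 bytes: K' = 35 71 75 00 00 00.
K' ⊕ ipad = 03 47 43 36 36 36.  K' ⊕ opad = 69 2d 29 5c 5c 5c.
Inner input = (K'⊕ipad) ∥ m = 03 47 43 36 36 36 ∥ 72 77 65 6b.
Inner hash: sum = 3+71+67+54+54+54+114+119+101+107 = 744 → 02 e8.
Outer input = (K'⊕opad) ∥ inner = 69 2d 29 5c 5c 5c ∥ 02 e8.
Outer hash (tag): sum = 105+45+41+92+92+92+2+232 = 701 → 02 bd.

02bd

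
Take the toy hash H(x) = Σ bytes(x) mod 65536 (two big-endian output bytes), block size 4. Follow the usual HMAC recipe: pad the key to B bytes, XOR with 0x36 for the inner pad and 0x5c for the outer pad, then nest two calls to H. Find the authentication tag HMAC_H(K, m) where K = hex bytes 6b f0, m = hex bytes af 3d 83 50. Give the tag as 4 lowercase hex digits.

01ec

Key hex bytes 6b f0 is 2 bytes ≤ B = 4; zero-pad to 4 bytes: K' = 6b f0 00 00.
K' ⊕ ipad = 5d c6 36 36.  K' ⊕ opad = 37 ac 5c 5c.
Inner input = (K'⊕ipad) ∥ m = 5d c6 36 36 ∥ af 3d 83 50.
Inner hash: sum = 93+198+54+54+175+61+131+80 = 846 → 03 4e.
Outer input = (K'⊕opad) ∥ inner = 37 ac 5c 5c ∥ 03 4e.
Outer hash (tag): sum = 55+172+92+92+3+78 = 492 → 01 ec.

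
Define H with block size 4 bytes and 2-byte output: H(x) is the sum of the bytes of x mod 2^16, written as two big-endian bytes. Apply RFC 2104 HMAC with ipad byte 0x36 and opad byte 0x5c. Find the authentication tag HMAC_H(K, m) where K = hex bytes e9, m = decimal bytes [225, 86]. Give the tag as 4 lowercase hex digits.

Key hex bytes e9 is 1 byte ≤ B = 4; zero-pad to 4 bytes: K' = e9 00 00 00.
K' ⊕ ipad = df 36 36 36.  K' ⊕ opad = b5 5c 5c 5c.
Inner input = (K'⊕ipad) ∥ m = df 36 36 36 ∥ e1 56.
Inner hash: sum = 223+54+54+54+225+86 = 696 → 02 b8.
Outer input = (K'⊕opad) ∥ inner = b5 5c 5c 5c ∥ 02 b8.
Outer hash (tag): sum = 181+92+92+92+2+184 = 643 → 02 83.

0283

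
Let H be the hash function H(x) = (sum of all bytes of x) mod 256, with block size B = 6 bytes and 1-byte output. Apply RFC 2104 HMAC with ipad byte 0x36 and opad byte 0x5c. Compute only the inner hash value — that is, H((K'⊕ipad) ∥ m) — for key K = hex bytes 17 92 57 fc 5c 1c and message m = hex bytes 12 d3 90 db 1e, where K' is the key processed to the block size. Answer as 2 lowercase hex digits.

f2

Key hex bytes 17 92 57 fc 5c 1c is exactly B = 6 bytes: K' = 17 92 57 fc 5c 1c.
K' ⊕ ipad = 21 a4 61 ca 6a 2a.
Inner input = 21 a4 61 ca 6a 2a ∥ 12 d3 90 db 1e.
Inner hash: sum = 33+164+97+202+106+42+18+211+144+219+30 = 1266; mod 256 = 242 → f2.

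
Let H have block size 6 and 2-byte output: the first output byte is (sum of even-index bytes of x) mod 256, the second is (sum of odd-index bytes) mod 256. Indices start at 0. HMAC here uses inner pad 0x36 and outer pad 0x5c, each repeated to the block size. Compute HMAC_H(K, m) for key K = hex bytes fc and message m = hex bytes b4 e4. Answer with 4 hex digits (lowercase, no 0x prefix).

429a

Key hex bytes fc is 1 byte ≤ B = 6; zero-pad to 6 bytes: K' = fc 00 00 00 00 00.
K' ⊕ ipad = ca 36 36 36 36 36.  K' ⊕ opad = a0 5c 5c 5c 5c 5c.
Inner input = (K'⊕ipad) ∥ m = ca 36 36 36 36 36 ∥ b4 e4.
Inner hash: even-index sum = 490 mod 256 = 234; odd-index sum = 390 mod 256 = 134 → ea 86.
Outer input = (K'⊕opad) ∥ inner = a0 5c 5c 5c 5c 5c ∥ ea 86.
Outer hash (tag): even-index sum = 578 mod 256 = 66; odd-index sum = 410 mod 256 = 154 → 42 9a.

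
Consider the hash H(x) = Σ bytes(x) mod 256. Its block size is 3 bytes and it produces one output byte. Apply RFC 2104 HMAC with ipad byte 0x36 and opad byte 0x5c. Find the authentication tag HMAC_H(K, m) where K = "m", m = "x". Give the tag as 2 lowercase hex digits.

Key "m" = 6d is 1 byte ≤ B = 3; zero-pad to 3 bytes: K' = 6d 00 00.
K' ⊕ ipad = 5b 36 36.  K' ⊕ opad = 31 5c 5c.
Inner input = (K'⊕ipad) ∥ m = 5b 36 36 ∥ 78.
Inner hash: sum = 91+54+54+120 = 319; mod 256 = 63 → 3f.
Outer input = (K'⊕opad) ∥ inner = 31 5c 5c ∥ 3f.
Outer hash (tag): sum = 49+92+92+63 = 296; mod 256 = 40 → 28.

28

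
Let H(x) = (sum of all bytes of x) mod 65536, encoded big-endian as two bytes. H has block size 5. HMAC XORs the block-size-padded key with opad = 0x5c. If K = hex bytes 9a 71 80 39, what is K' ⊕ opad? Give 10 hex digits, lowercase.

c62ddc655c

Key hex bytes 9a 71 80 39 is 4 bytes ≤ B = 5; zero-pad to 5 bytes: K' = 9a 71 80 39 00.
XOR each byte with 0x5c: 9a⊕5c=c6, 71⊕5c=2d, 80⊕5c=dc, 39⊕5c=65, 00⊕5c=5c.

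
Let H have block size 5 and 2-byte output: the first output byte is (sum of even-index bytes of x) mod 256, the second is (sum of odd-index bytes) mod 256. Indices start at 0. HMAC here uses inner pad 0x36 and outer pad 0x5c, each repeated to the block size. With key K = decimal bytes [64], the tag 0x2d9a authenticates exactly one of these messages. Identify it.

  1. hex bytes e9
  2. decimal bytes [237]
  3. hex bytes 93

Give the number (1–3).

Key decimal bytes [64] = 40 is 1 byte ≤ B = 5; zero-pad to 5 bytes: K' = 40 00 00 00 00.
K' ⊕ ipad = 76 36 36 36 36; K' ⊕ opad = 1c 5c 5c 5c 5c.
m1: inner = H(76 36 36 36 36 e9) = e2 55; tag = H(1c 5c 5c 5c 5c e2 55) = 299a
m2: inner = H(76 36 36 36 36 ed) = e2 59; tag = H(1c 5c 5c 5c 5c e2 59) = 2d9a ← matches
m3: inner = H(76 36 36 36 36 93) = e2 ff; tag = H(1c 5c 5c 5c 5c e2 ff) = d39a

2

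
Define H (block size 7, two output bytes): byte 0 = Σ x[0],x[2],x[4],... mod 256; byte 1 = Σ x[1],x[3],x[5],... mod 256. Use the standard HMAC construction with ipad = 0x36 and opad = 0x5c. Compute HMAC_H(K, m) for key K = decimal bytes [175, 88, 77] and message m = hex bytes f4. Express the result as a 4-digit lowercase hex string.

8a3c

Key decimal bytes [175, 88, 77] = af 58 4d is 3 bytes ≤ B = 7; zero-pad to 7 bytes: K' = af 58 4d 00 00 00 00.
K' ⊕ ipad = 99 6e 7b 36 36 36 36.  K' ⊕ opad = f3 04 11 5c 5c 5c 5c.
Inner input = (K'⊕ipad) ∥ m = 99 6e 7b 36 36 36 36 ∥ f4.
Inner hash: even-index sum = 384 mod 256 = 128; odd-index sum = 462 mod 256 = 206 → 80 ce.
Outer input = (K'⊕opad) ∥ inner = f3 04 11 5c 5c 5c 5c ∥ 80 ce.
Outer hash (tag): even-index sum = 650 mod 256 = 138; odd-index sum = 316 mod 256 = 60 → 8a 3c.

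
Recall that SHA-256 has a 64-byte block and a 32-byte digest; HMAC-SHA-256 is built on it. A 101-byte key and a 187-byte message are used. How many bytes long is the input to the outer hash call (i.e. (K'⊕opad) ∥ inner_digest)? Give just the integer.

96

Key is 101 > 64 bytes, so it is hashed to 32 bytes then zero-padded to 64: |K'| = 64.
Outer input = (K'⊕opad) ∥ H(inner) → 64 + 32 = 96 bytes.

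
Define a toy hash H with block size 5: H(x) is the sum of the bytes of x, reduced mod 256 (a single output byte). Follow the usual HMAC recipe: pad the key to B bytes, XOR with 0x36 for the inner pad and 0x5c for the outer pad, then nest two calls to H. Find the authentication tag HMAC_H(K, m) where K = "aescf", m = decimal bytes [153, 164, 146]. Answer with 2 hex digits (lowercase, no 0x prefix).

Key "aescf" = 61 65 73 63 66 is exactly B = 5 bytes: K' = 61 65 73 63 66.
K' ⊕ ipad = 57 53 45 55 50.  K' ⊕ opad = 3d 39 2f 3f 3a.
Inner input = (K'⊕ipad) ∥ m = 57 53 45 55 50 ∥ 99 a4 92.
Inner hash: sum = 87+83+69+85+80+153+164+146 = 867; mod 256 = 99 → 63.
Outer input = (K'⊕opad) ∥ inner = 3d 39 2f 3f 3a ∥ 63.
Outer hash (tag): sum = 61+57+47+63+58+99 = 385; mod 256 = 129 → 81.

81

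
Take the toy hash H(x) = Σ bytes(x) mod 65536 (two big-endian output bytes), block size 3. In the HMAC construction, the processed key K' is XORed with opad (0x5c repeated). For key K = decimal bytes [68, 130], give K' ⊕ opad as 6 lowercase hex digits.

18de5c

Key decimal bytes [68, 130] = 44 82 is 2 bytes ≤ B = 3; zero-pad to 3 bytes: K' = 44 82 00.
XOR each byte with 0x5c: 44⊕5c=18, 82⊕5c=de, 00⊕5c=5c.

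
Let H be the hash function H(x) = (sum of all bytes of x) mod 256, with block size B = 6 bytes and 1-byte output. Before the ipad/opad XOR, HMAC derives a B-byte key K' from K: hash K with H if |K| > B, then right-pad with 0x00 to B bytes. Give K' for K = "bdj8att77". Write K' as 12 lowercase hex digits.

|K| = 9 > B = 6, so first hash the key.
H(K): sum = 98+100+106+56+97+116+116+55+55 = 799; mod 256 = 31 → 1f.
Zero-pad H(K) = 1f to 6 bytes: K' = 1f 00 00 00 00 00.

1f0000000000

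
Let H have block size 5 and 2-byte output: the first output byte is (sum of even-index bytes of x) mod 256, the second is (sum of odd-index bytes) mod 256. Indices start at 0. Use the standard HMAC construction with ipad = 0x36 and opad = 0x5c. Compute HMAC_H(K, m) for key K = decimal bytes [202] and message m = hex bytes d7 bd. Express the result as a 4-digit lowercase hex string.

Key decimal bytes [202] = ca is 1 byte ≤ B = 5; zero-pad to 5 bytes: K' = ca 00 00 00 00.
K' ⊕ ipad = fc 36 36 36 36.  K' ⊕ opad = 96 5c 5c 5c 5c.
Inner input = (K'⊕ipad) ∥ m = fc 36 36 36 36 ∥ d7 bd.
Inner hash: even-index sum = 549 mod 256 = 37; odd-index sum = 323 mod 256 = 67 → 25 43.
Outer input = (K'⊕opad) ∥ inner = 96 5c 5c 5c 5c ∥ 25 43.
Outer hash (tag): even-index sum = 401 mod 256 = 145; odd-index sum = 221 mod 256 = 221 → 91 dd.

91dd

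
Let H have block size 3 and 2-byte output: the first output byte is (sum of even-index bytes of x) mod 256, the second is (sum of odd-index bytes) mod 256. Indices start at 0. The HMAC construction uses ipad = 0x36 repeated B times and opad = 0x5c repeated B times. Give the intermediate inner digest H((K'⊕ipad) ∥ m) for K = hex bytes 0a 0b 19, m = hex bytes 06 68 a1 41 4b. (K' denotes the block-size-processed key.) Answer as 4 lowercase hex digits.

Key hex bytes 0a 0b 19 is exactly B = 3 bytes: K' = 0a 0b 19.
K' ⊕ ipad = 3c 3d 2f.
Inner input = 3c 3d 2f ∥ 06 68 a1 41 4b.
Inner hash: even-index sum = 276 mod 256 = 20; odd-index sum = 303 mod 256 = 47 → 14 2f.

142f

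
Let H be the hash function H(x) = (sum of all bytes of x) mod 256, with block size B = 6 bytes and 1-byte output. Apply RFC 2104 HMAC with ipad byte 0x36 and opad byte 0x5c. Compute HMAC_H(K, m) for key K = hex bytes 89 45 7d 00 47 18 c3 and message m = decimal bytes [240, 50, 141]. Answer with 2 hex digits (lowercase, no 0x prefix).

15

Key hex bytes 89 45 7d 00 47 18 c3 is 7 bytes > B = 6, so hash it first: H(key) = 6d, then zero-pad to 6 bytes: K' = 6d 00 00 00 00 00.
K' ⊕ ipad = 5b 36 36 36 36 36.  K' ⊕ opad = 31 5c 5c 5c 5c 5c.
Inner input = (K'⊕ipad) ∥ m = 5b 36 36 36 36 36 ∥ f0 32 8d.
Inner hash: sum = 91+54+54+54+54+54+240+50+141 = 792; mod 256 = 24 → 18.
Outer input = (K'⊕opad) ∥ inner = 31 5c 5c 5c 5c 5c ∥ 18.
Outer hash (tag): sum = 49+92+92+92+92+92+24 = 533; mod 256 = 21 → 15.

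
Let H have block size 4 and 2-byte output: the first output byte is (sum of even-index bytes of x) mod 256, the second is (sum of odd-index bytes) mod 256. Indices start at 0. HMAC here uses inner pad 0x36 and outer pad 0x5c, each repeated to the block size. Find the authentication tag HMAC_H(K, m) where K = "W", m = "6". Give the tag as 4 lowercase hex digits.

3424

Key "W" = 57 is 1 byte ≤ B = 4; zero-pad to 4 bytes: K' = 57 00 00 00.
K' ⊕ ipad = 61 36 36 36.  K' ⊕ opad = 0b 5c 5c 5c.
Inner input = (K'⊕ipad) ∥ m = 61 36 36 36 ∥ 36.
Inner hash: even-index sum = 205 mod 256 = 205; odd-index sum = 108 mod 256 = 108 → cd 6c.
Outer input = (K'⊕opad) ∥ inner = 0b 5c 5c 5c ∥ cd 6c.
Outer hash (tag): even-index sum = 308 mod 256 = 52; odd-index sum = 292 mod 256 = 36 → 34 24.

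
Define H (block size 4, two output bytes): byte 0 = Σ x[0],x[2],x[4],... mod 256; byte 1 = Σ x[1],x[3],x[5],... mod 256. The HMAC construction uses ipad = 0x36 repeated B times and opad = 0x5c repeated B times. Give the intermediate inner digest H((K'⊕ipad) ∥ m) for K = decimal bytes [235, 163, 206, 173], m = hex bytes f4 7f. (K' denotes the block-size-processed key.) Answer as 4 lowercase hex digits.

c9af

Key decimal bytes [235, 163, 206, 173] = eb a3 ce ad is exactly B = 4 bytes: K' = eb a3 ce ad.
K' ⊕ ipad = dd 95 f8 9b.
Inner input = dd 95 f8 9b ∥ f4 7f.
Inner hash: even-index sum = 713 mod 256 = 201; odd-index sum = 431 mod 256 = 175 → c9 af.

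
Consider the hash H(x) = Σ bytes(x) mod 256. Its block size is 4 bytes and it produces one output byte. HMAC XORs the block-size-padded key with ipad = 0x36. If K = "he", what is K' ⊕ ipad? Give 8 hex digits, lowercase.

5e533636

Key "he" = 68 65 is 2 bytes ≤ B = 4; zero-pad to 4 bytes: K' = 68 65 00 00.
XOR each byte with 0x36: 68⊕36=5e, 65⊕36=53, 00⊕36=36, 00⊕36=36.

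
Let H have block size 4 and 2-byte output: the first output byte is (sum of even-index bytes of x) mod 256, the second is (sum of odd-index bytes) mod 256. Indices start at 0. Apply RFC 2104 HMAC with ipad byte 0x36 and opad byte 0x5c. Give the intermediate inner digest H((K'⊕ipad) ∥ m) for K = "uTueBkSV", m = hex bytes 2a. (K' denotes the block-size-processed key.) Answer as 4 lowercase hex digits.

a982

Key "uTueBkSV" = 75 54 75 65 42 6b 53 56 is 8 bytes > B = 4, so hash it first: H(key) = 7f 7a, then zero-pad to 4 bytes: K' = 7f 7a 00 00.
K' ⊕ ipad = 49 4c 36 36.
Inner input = 49 4c 36 36 ∥ 2a.
Inner hash: even-index sum = 169 mod 256 = 169; odd-index sum = 130 mod 256 = 130 → a9 82.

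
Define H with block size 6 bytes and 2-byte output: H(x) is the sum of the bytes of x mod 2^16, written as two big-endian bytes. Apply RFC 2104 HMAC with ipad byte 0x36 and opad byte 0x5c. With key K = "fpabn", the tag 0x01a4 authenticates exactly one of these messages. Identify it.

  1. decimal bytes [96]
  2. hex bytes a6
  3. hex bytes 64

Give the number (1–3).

Key "fpabn" = 66 70 61 62 6e is 5 bytes ≤ B = 6; zero-pad to 6 bytes: K' = 66 70 61 62 6e 00.
K' ⊕ ipad = 50 46 57 54 58 36; K' ⊕ opad = 3a 2c 3d 3e 32 5c.
m1: inner = H(50 46 57 54 58 36 60) = 02 2f; tag = H(3a 2c 3d 3e 32 5c 02 2f) = 01a0
m2: inner = H(50 46 57 54 58 36 a6) = 02 75; tag = H(3a 2c 3d 3e 32 5c 02 75) = 01e6
m3: inner = H(50 46 57 54 58 36 64) = 02 33; tag = H(3a 2c 3d 3e 32 5c 02 33) = 01a4 ← matches

3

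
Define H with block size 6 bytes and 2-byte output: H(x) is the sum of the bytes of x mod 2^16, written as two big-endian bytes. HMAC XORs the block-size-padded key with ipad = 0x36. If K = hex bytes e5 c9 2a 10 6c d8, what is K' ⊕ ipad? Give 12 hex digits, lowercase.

d3ff1c265aee

Key hex bytes e5 c9 2a 10 6c d8 is exactly B = 6 bytes: K' = e5 c9 2a 10 6c d8.
XOR each byte with 0x36: e5⊕36=d3, c9⊕36=ff, 2a⊕36=1c, 10⊕36=26, 6c⊕36=5a, d8⊕36=ee.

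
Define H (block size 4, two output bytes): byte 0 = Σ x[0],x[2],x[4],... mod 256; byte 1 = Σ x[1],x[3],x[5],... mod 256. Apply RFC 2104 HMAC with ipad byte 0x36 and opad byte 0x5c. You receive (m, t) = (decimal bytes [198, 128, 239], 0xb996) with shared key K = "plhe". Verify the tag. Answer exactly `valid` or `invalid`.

Key "plhe" = 70 6c 68 65 is exactly B = 4 bytes: K' = 70 6c 68 65.
K' ⊕ ipad = 46 5a 5e 53; K' ⊕ opad = 2c 30 34 39.
Inner hash: even-index sum = 601 mod 256 = 89; odd-index sum = 301 mod 256 = 45 → 59 2d.
Outer hash (recomputed tag): even-index sum = 185 mod 256 = 185; odd-index sum = 150 mod 256 = 150 → b9 96.
Recomputed tag = b996; claimed = b996 → match.

valid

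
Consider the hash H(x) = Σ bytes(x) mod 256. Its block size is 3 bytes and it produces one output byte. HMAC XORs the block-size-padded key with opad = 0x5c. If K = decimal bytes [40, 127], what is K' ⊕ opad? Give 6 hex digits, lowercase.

74235c

Key decimal bytes [40, 127] = 28 7f is 2 bytes ≤ B = 3; zero-pad to 3 bytes: K' = 28 7f 00.
XOR each byte with 0x5c: 28⊕5c=74, 7f⊕5c=23, 00⊕5c=5c.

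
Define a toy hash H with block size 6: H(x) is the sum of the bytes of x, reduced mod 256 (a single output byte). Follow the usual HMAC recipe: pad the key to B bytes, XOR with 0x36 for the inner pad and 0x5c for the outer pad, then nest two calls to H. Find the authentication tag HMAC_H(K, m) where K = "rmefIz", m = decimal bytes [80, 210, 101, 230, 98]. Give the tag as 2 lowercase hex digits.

e9

Key "rmefIz" = 72 6d 65 66 49 7a is exactly B = 6 bytes: K' = 72 6d 65 66 49 7a.
K' ⊕ ipad = 44 5b 53 50 7f 4c.  K' ⊕ opad = 2e 31 39 3a 15 26.
Inner input = (K'⊕ipad) ∥ m = 44 5b 53 50 7f 4c ∥ 50 d2 65 e6 62.
Inner hash: sum = 68+91+83+80+127+76+80+210+101+230+98 = 1244; mod 256 = 220 → dc.
Outer input = (K'⊕opad) ∥ inner = 2e 31 39 3a 15 26 ∥ dc.
Outer hash (tag): sum = 46+49+57+58+21+38+220 = 489; mod 256 = 233 → e9.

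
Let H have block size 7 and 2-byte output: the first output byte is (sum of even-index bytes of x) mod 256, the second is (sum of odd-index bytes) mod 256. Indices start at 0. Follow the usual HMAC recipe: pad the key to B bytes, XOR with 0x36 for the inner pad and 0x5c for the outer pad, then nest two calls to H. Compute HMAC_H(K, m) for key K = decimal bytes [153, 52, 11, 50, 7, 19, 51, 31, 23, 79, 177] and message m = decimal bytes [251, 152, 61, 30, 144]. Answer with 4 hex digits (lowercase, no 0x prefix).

Key decimal bytes [153, 52, 11, 50, 7, 19, 51, 31, 23, 79, 177] = 99 34 0b 32 07 13 33 1f 17 4f b1 is 11 bytes > B = 7, so hash it first: H(key) = a6 e7, then zero-pad to 7 bytes: K' = a6 e7 00 00 00 00 00.
K' ⊕ ipad = 90 d1 36 36 36 36 36.  K' ⊕ opad = fa bb 5c 5c 5c 5c 5c.
Inner input = (K'⊕ipad) ∥ m = 90 d1 36 36 36 36 36 ∥ fb 98 3d 1e 90.
Inner hash: even-index sum = 488 mod 256 = 232; odd-index sum = 773 mod 256 = 5 → e8 05.
Outer input = (K'⊕opad) ∥ inner = fa bb 5c 5c 5c 5c 5c ∥ e8 05.
Outer hash (tag): even-index sum = 531 mod 256 = 19; odd-index sum = 603 mod 256 = 91 → 13 5b.

135b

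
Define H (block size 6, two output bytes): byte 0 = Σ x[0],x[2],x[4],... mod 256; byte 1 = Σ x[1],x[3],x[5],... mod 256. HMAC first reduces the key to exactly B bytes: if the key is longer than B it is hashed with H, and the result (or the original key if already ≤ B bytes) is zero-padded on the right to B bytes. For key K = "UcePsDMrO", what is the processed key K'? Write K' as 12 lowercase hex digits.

c96900000000

|K| = 9 > B = 6, so first hash the key.
H(K): even-index sum = 457 mod 256 = 201; odd-index sum = 361 mod 256 = 105 → c9 69.
Zero-pad H(K) = c9 69 to 6 bytes: K' = c9 69 00 00 00 00.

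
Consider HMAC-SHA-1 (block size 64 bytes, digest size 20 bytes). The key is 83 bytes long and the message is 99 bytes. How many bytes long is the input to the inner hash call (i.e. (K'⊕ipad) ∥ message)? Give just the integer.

163

Key is 83 > 64 bytes, so it is hashed to 20 bytes then zero-padded to 64: |K'| = 64.
Inner input = (K'⊕ipad) ∥ m → 64 + 99 = 163 bytes.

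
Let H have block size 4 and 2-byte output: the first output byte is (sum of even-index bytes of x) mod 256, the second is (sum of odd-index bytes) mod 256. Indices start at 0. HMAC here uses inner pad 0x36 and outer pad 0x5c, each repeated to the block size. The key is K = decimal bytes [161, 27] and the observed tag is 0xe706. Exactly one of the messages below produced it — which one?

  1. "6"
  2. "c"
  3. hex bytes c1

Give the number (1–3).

Key decimal bytes [161, 27] = a1 1b is 2 bytes ≤ B = 4; zero-pad to 4 bytes: K' = a1 1b 00 00.
K' ⊕ ipad = 97 2d 36 36; K' ⊕ opad = fd 47 5c 5c.
m1: inner = H(97 2d 36 36 36) = 03 63; tag = H(fd 47 5c 5c 03 63) = 5c06
m2: inner = H(97 2d 36 36 63) = 30 63; tag = H(fd 47 5c 5c 30 63) = 8906
m3: inner = H(97 2d 36 36 c1) = 8e 63; tag = H(fd 47 5c 5c 8e 63) = e706 ← matches

3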